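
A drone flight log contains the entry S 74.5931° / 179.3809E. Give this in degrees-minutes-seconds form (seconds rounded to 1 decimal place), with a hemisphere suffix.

74°35′35.2″ S, 179°22′51.2″ E

Lat: whole degrees 74; 35.58600′ → 35′ and 35.160″
Longitude: whole degrees 179; 22.85400′ → 22′ and 51.240″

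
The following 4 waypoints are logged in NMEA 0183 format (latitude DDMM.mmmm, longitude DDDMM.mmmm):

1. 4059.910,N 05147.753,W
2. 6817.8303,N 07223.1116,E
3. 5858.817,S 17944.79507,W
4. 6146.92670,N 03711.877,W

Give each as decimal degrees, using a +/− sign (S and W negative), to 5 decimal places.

Point 1:
  Lat: split at 2 digits → 40° and 59.91′; 40 + 59.91/60 = 40.998500
  N → positive
  Lon: split at 3 digits → 051° and 47.753′; 51 + 47.753/60 = 51.795883
  W → negative
Point 2:
  Latitude: degrees = first 2 digits = 68, minutes = 17.8303; 68 + 17.8303/60 = 68.297172
  N → positive
  λ: split at 3 digits → 072° and 23.1116′; 72 + 23.1116/60 = 72.385193
  E ⇒ keep positive
Point 3:
  Lat: split at 2 digits → 58° and 58.817′; 58 + 58.817/60 = 58.980283
  S ⇒ negate
  Lon: split at 3 digits → 179° and 44.79507′; 179 + 44.79507/60 = 179.746585
  W ⇒ negate
Point 4:
  Latitude: degrees = first 2 digits = 61, minutes = 46.9267; 61 + 46.9267/60 = 61.782112
  N ⇒ keep positive
  λ: degrees = first 3 digits = 37, minutes = 11.877; 37 + 11.877/60 = 37.197950
  W → negative

1. 40.99850, -51.79588
2. 68.29717, 72.38519
3. -58.98028, -179.74658
4. 61.78211, -37.19795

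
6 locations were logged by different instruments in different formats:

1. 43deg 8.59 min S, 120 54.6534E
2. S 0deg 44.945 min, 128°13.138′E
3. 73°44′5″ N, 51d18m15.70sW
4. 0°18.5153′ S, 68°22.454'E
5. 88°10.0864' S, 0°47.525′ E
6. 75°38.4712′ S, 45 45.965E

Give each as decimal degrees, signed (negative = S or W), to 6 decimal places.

1. -43.143167, 120.910890
2. -0.749083, 128.218967
3. 73.734722, -51.304361
4. -0.308588, 68.374233
5. -88.168107, 0.792083
6. -75.641187, 45.766083

Point 1:
  Lat: 8.59′ = 0.143167°; total 43.1431667
  hemisphere S, so the sign is −
  λ: 120 + 54.6534/60 = 120.9108900
  E → positive
Point 2:
  φ: 44.945′ = 0.749083°; total 0.7490833
  S ⇒ negate
  Lon: 13.138′ = 0.218967°; total 128.2189667
  E ⇒ keep positive
Point 3:
  Latitude: 73° + 44/60 + 5/3600 = 73 + 0.733333 + 0.001389 = 73.7347222
  N ⇒ keep positive
  Longitude: 51 + 18/60 + 15.7/3600 = 51.3043611
  W ⇒ negate
Point 4:
  Lat: 18.5153′ = 0.308588°; total 0.3085883
  S → negative
  Lon: 68 + 22.454/60 = 68.3742333
  E → positive
Point 5:
  Latitude: 10.0864′ = 0.168107°; total 88.1681067
  hemisphere S, so the sign is −
  λ: 0 + 47.525/60 = 0.7920833
  E → positive
Point 6:
  Latitude: 75 + 38.4712/60 = 75.6411867
  S → negative
  Lon: 45 + 45.965/60 = 45.7660833
  E → positive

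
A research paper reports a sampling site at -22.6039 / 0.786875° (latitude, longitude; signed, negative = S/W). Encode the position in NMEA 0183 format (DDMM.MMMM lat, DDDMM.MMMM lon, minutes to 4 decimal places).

Latitude is negative → S; |value| = 22.603900
Latitude: fractional part 0.603900 → 36.234000 minutes
Longitude: minutes = (0.786875 − 0) × 60 = 47.212500

2236.2340,S / 00047.2125,E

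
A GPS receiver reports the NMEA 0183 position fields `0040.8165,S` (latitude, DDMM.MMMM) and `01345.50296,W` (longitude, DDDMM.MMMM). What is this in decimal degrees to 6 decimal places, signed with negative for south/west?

-0.680275, -13.758383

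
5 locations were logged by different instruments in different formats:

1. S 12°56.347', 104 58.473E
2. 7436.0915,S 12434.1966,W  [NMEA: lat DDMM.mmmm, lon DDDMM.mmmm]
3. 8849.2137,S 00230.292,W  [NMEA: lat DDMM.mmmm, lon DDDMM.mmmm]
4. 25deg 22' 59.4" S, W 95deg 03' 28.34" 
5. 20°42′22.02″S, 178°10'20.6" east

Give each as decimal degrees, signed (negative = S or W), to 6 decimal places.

1. -12.939117, 104.974550
2. -74.601525, -124.569943
3. -88.820228, -2.504867
4. -25.383167, -95.057872
5. -20.706117, 178.172389

Point 1:
  Latitude: 56.347′ = 0.939117°; total 12.9391167
  S ⇒ negate
  Lon: 104 + 58.473/60 = 104.9745500
  E ⇒ keep positive
Point 2:
  φ: degrees = first 2 digits = 74, minutes = 36.0915; 74 + 36.0915/60 = 74.6015250
  hemisphere S, so the sign is −
  Lon: split at 3 digits → 124° and 34.1966′; 124 + 34.1966/60 = 124.5699433
  hemisphere W, so the sign is −
Point 3:
  Latitude: split at 2 digits → 88° and 49.2137′; 88 + 49.2137/60 = 88.8202283
  S ⇒ negate
  Lon: split at 3 digits → 002° and 30.292′; 2 + 30.292/60 = 2.5048667
  W → negative
Point 4:
  φ: 25° + 22/60 + 59.4/3600 = 25 + 0.366667 + 0.016500 = 25.3831667
  S → negative
  λ: 3′ + 28.34″ = 3.47233′; 95 + 3.47233/60 = 95.0578722
  W ⇒ negate
Point 5:
  Latitude: 42′ + 22.02″ = 42.36700′; 20 + 42.36700/60 = 20.7061167
  S → negative
  Longitude: 10′ + 20.6″ = 10.34333′; 178 + 10.34333/60 = 178.1723889
  E → positive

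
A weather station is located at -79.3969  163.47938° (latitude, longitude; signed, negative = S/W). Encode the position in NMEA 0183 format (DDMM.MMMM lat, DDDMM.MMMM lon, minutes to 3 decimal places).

7923.814,S / 16328.763,E

Latitude is negative → S; |value| = 79.396900
Lat: minutes = (79.396900 − 79) × 60 = 23.81400
Longitude: fractional part 0.479380 → 28.76280 minutes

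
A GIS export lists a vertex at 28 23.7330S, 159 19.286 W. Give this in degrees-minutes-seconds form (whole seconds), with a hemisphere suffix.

28°23′44″ S, 159°19′17″ W

φ: fractional minutes 0.73300 × 60 = 43.98″
Longitude: 19.28600′ → 19′ and 0.28600 × 60 = 17.16″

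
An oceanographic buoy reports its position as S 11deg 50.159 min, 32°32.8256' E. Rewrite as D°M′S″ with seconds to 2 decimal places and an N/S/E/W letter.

11°50′9.54″ S, 32°32′49.54″ E

φ: fractional minutes 0.15900 × 60 = 9.5400″
Longitude: fractional minutes 0.82560 × 60 = 49.5360″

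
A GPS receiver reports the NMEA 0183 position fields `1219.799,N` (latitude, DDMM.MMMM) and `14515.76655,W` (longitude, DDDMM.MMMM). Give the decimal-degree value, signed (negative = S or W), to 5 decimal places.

12.32998, -145.26278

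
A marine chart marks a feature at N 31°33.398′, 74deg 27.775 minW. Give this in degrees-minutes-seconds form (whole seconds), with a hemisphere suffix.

31°33′24″ N, 74°27′47″ W

Lat: fractional minutes 0.39800 × 60 = 23.88″
Lon: 27.77500′ → 27′ and 0.77500 × 60 = 46.50″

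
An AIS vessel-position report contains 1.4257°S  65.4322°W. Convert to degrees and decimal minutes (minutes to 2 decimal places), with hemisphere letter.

1° 25.54′ S, 65° 25.93′ W

φ: fractional part 0.425700 → 25.5420 minutes
Longitude: minutes = (65.432200 − 65) × 60 = 25.9320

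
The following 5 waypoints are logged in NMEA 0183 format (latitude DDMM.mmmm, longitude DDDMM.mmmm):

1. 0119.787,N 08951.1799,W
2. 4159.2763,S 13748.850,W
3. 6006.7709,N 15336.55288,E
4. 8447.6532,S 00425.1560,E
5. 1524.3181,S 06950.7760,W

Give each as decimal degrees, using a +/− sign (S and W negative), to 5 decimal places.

1. 1.32978, -89.85300
2. -41.98794, -137.81417
3. 60.11285, 153.60921
4. -84.79422, 4.41927
5. -15.40530, -69.84627

Point 1:
  Latitude: split at 2 digits → 01° and 19.787′; 1 + 19.787/60 = 1.329783
  N ⇒ keep positive
  Lon: degrees = first 3 digits = 89, minutes = 51.1799; 89 + 51.1799/60 = 89.852998
  W → negative
Point 2:
  Lat: degrees = first 2 digits = 41, minutes = 59.2763; 41 + 59.2763/60 = 41.987938
  S ⇒ negate
  Longitude: degrees = first 3 digits = 137, minutes = 48.85; 137 + 48.85/60 = 137.814167
  hemisphere W, so the sign is −
Point 3:
  φ: degrees = first 2 digits = 60, minutes = 6.7709; 60 + 6.7709/60 = 60.112848
  N ⇒ keep positive
  Lon: degrees = first 3 digits = 153, minutes = 36.55288; 153 + 36.55288/60 = 153.609215
  E ⇒ keep positive
Point 4:
  φ: degrees = first 2 digits = 84, minutes = 47.6532; 84 + 47.6532/60 = 84.794220
  S → negative
  Lon: degrees = first 3 digits = 4, minutes = 25.156; 4 + 25.156/60 = 4.419267
  E ⇒ keep positive
Point 5:
  Lat: degrees = first 2 digits = 15, minutes = 24.3181; 15 + 24.3181/60 = 15.405302
  S → negative
  Lon: split at 3 digits → 069° and 50.776′; 69 + 50.776/60 = 69.846267
  W → negative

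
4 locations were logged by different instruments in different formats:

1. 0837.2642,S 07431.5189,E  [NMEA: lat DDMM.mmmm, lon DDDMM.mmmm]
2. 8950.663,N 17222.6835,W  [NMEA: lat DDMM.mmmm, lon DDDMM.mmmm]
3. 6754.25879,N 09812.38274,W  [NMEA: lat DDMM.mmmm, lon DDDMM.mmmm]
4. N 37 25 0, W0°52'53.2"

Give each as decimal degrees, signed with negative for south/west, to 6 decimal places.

1. -8.621070, 74.525315
2. 89.844383, -172.378058
3. 67.904313, -98.206379
4. 37.416667, -0.881444

Point 1:
  Lat: split at 2 digits → 08° and 37.2642′; 8 + 37.2642/60 = 8.6210700
  hemisphere S, so the sign is −
  λ: degrees = first 3 digits = 74, minutes = 31.5189; 74 + 31.5189/60 = 74.5253150
  E → positive
Point 2:
  Lat: degrees = first 2 digits = 89, minutes = 50.663; 89 + 50.663/60 = 89.8443833
  N → positive
  Longitude: degrees = first 3 digits = 172, minutes = 22.6835; 172 + 22.6835/60 = 172.3780583
  hemisphere W, so the sign is −
Point 3:
  Latitude: degrees = first 2 digits = 67, minutes = 54.25879; 67 + 54.25879/60 = 67.9043132
  N ⇒ keep positive
  λ: split at 3 digits → 098° and 12.38274′; 98 + 12.38274/60 = 98.2063790
  hemisphere W, so the sign is −
Point 4:
  Latitude: 37 + 25/60 + 0/3600 = 37.4166667
  N → positive
  λ: 52′ + 53.2″ = 52.88667′; 0 + 52.88667/60 = 0.8814444
  W → negative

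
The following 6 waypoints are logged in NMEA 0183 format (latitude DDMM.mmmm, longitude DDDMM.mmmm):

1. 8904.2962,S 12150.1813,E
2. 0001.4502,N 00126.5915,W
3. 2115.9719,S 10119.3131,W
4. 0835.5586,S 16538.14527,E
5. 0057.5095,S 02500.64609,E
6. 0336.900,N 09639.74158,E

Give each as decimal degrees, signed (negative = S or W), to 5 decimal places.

1. -89.07160, 121.83636
2. 0.02417, -1.44319
3. -21.26620, -101.32189
4. -8.59264, 165.63575
5. -0.95849, 25.01077
6. 3.61500, 96.66236

Point 1:
  Lat: degrees = first 2 digits = 89, minutes = 4.2962; 89 + 4.2962/60 = 89.071603
  S ⇒ negate
  Longitude: degrees = first 3 digits = 121, minutes = 50.1813; 121 + 50.1813/60 = 121.836355
  E → positive
Point 2:
  φ: split at 2 digits → 00° and 1.4502′; 0 + 1.4502/60 = 0.024170
  N → positive
  Longitude: degrees = first 3 digits = 1, minutes = 26.5915; 1 + 26.5915/60 = 1.443192
  hemisphere W, so the sign is −
Point 3:
  Latitude: degrees = first 2 digits = 21, minutes = 15.9719; 21 + 15.9719/60 = 21.266198
  S → negative
  λ: degrees = first 3 digits = 101, minutes = 19.3131; 101 + 19.3131/60 = 101.321885
  hemisphere W, so the sign is −
Point 4:
  φ: split at 2 digits → 08° and 35.5586′; 8 + 35.5586/60 = 8.592643
  S ⇒ negate
  λ: split at 3 digits → 165° and 38.14527′; 165 + 38.14527/60 = 165.635755
  E → positive
Point 5:
  φ: degrees = first 2 digits = 0, minutes = 57.5095; 0 + 57.5095/60 = 0.958492
  S ⇒ negate
  Lon: split at 3 digits → 025° and 0.64609′; 25 + 0.64609/60 = 25.010768
  E → positive
Point 6:
  φ: split at 2 digits → 03° and 36.9′; 3 + 36.9/60 = 3.615000
  N → positive
  λ: degrees = first 3 digits = 96, minutes = 39.74158; 96 + 39.74158/60 = 96.662360
  E ⇒ keep positive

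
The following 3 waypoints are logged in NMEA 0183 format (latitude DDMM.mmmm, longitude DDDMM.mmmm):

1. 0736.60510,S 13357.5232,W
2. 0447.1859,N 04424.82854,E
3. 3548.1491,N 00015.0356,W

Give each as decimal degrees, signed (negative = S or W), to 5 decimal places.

Point 1:
  Latitude: degrees = first 2 digits = 7, minutes = 36.6051; 7 + 36.6051/60 = 7.610085
  S ⇒ negate
  Longitude: degrees = first 3 digits = 133, minutes = 57.5232; 133 + 57.5232/60 = 133.958720
  hemisphere W, so the sign is −
Point 2:
  Lat: degrees = first 2 digits = 4, minutes = 47.1859; 4 + 47.1859/60 = 4.786432
  N → positive
  Lon: degrees = first 3 digits = 44, minutes = 24.82854; 44 + 24.82854/60 = 44.413809
  E → positive
Point 3:
  Lat: split at 2 digits → 35° and 48.1491′; 35 + 48.1491/60 = 35.802485
  N → positive
  λ: split at 3 digits → 000° and 15.0356′; 0 + 15.0356/60 = 0.250593
  W → negative

1. -7.61009, -133.95872
2. 4.78643, 44.41381
3. 35.80249, -0.25059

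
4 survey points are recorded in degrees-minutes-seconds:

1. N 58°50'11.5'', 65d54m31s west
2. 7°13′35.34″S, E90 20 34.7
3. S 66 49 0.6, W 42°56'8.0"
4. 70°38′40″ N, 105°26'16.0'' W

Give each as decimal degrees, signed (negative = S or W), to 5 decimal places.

Point 1:
  Latitude: 50′ + 11.5″ = 50.19167′; 58 + 50.19167/60 = 58.836528
  N → positive
  Lon: 65 + 54/60 + 31/3600 = 65.908611
  hemisphere W, so the sign is −
Point 2:
  Lat: 7 + 13/60 + 35.34/3600 = 7.226483
  S → negative
  Lon: 20′ + 34.7″ = 20.57833′; 90 + 20.57833/60 = 90.342972
  E ⇒ keep positive
Point 3:
  φ: 66 + 49/60 + 0.6/3600 = 66.816833
  S ⇒ negate
  Lon: 42 + 56/60 + 8/3600 = 42.935556
  W → negative
Point 4:
  Lat: 70 + 38/60 + 40/3600 = 70.644444
  N ⇒ keep positive
  λ: 26′ + 16″ = 26.26667′; 105 + 26.26667/60 = 105.437778
  hemisphere W, so the sign is −

1. 58.83653, -65.90861
2. -7.22648, 90.34297
3. -66.81683, -42.93556
4. 70.64444, -105.43778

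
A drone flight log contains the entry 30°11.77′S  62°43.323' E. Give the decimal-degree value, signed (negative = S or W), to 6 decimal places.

-30.196167, 62.722050

Lat: 30 + 11.77/60 = 30.1961667
hemisphere S, so the sign is −
Longitude: 43.323′ = 0.722050°; total 62.7220500
E → positive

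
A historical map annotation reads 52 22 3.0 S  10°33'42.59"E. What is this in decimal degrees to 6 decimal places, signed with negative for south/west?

-52.367500, 10.561831

Lat: 52° + 22/60 + 3/3600 = 52 + 0.366667 + 0.000833 = 52.3675000
hemisphere S, so the sign is −
λ: 33′ + 42.59″ = 33.70983′; 10 + 33.70983/60 = 10.5618306
E → positive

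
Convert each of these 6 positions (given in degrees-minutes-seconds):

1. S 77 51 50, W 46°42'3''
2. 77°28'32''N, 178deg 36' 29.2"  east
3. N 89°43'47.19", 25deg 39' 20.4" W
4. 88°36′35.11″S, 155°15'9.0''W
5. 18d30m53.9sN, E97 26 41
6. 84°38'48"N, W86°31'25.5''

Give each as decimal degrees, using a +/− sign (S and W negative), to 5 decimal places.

Point 1:
  Lat: 77 + 51/60 + 50/3600 = 77.863889
  S → negative
  Longitude: 42′ + 3″ = 42.05000′; 46 + 42.05000/60 = 46.700833
  hemisphere W, so the sign is −
Point 2:
  Lat: 77 + 28/60 + 32/3600 = 77.475556
  N ⇒ keep positive
  Lon: 36′ + 29.2″ = 36.48667′; 178 + 36.48667/60 = 178.608111
  E → positive
Point 3:
  φ: 89 + 43/60 + 47.19/3600 = 89.729775
  N → positive
  Longitude: 25 + 39/60 + 20.4/3600 = 25.655667
  W → negative
Point 4:
  Lat: 36′ + 35.11″ = 36.58517′; 88 + 36.58517/60 = 88.609753
  S ⇒ negate
  λ: 155 + 15/60 + 9/3600 = 155.252500
  hemisphere W, so the sign is −
Point 5:
  Lat: 18° + 30/60 + 53.9/3600 = 18 + 0.500000 + 0.014972 = 18.514972
  N ⇒ keep positive
  λ: 97° + 26/60 + 41/3600 = 97 + 0.433333 + 0.011389 = 97.444722
  E → positive
Point 6:
  φ: 38′ + 48″ = 38.80000′; 84 + 38.80000/60 = 84.646667
  N ⇒ keep positive
  Lon: 31′ + 25.5″ = 31.42500′; 86 + 31.42500/60 = 86.523750
  W ⇒ negate

1. -77.86389, -46.70083
2. 77.47556, 178.60811
3. 89.72978, -25.65567
4. -88.60975, -155.25250
5. 18.51497, 97.44472
6. 84.64667, -86.52375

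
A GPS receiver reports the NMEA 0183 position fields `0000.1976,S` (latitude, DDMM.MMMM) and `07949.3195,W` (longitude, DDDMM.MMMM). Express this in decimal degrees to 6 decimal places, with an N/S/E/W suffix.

0.003293° S, 79.821992° W

φ: degrees = first 2 digits = 0, minutes = 0.1976; 0 + 0.1976/60 = 0.0032933
Lon: split at 3 digits → 079° and 49.3195′; 79 + 49.3195/60 = 79.8219917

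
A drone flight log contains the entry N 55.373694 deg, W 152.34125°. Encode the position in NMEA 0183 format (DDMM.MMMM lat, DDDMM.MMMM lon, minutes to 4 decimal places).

5522.4216,N / 15220.4750,W

φ: fractional part 0.373694 → 22.421640 minutes
Longitude: 152° + 0.341250 × 60 = 152° 20.475000′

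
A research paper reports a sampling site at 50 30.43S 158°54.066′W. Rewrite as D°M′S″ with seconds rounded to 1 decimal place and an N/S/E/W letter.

Latitude: 30.43000′ → 30′ and 0.43000 × 60 = 25.800″
λ: fractional minutes 0.06600 × 60 = 3.960″

50°30′25.8″ S, 158°54′4.0″ W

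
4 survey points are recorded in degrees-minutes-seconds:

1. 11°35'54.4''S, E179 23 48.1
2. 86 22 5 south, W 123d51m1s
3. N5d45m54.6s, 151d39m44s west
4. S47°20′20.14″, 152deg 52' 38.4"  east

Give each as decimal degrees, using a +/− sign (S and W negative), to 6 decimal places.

1. -11.598444, 179.396694
2. -86.368056, -123.850278
3. 5.765167, -151.662222
4. -47.338928, 152.877333

Point 1:
  φ: 35′ + 54.4″ = 35.90667′; 11 + 35.90667/60 = 11.5984444
  S → negative
  λ: 179° + 23/60 + 48.1/3600 = 179 + 0.383333 + 0.013361 = 179.3966944
  E ⇒ keep positive
Point 2:
  φ: 86° + 22/60 + 5/3600 = 86 + 0.366667 + 0.001389 = 86.3680556
  hemisphere S, so the sign is −
  λ: 51′ + 1″ = 51.01667′; 123 + 51.01667/60 = 123.8502778
  W ⇒ negate
Point 3:
  φ: 5° + 45/60 + 54.6/3600 = 5 + 0.750000 + 0.015167 = 5.7651667
  N ⇒ keep positive
  Longitude: 39′ + 44″ = 39.73333′; 151 + 39.73333/60 = 151.6622222
  W ⇒ negate
Point 4:
  Latitude: 47 + 20/60 + 20.14/3600 = 47.3389278
  S → negative
  Longitude: 52′ + 38.4″ = 52.64000′; 152 + 52.64000/60 = 152.8773333
  E → positive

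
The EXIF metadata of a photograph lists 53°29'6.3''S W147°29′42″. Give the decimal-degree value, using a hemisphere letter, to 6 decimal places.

53.485083° S, 147.495000° W

Latitude: 53 + 29/60 + 6.3/3600 = 53.4850833
Longitude: 147 + 29/60 + 42/3600 = 147.4950000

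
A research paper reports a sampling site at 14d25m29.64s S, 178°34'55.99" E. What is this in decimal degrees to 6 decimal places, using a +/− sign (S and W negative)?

φ: 14 + 25/60 + 29.64/3600 = 14.4249000
hemisphere S, so the sign is −
Lon: 178° + 34/60 + 55.99/3600 = 178 + 0.566667 + 0.015553 = 178.5822194
E ⇒ keep positive

-14.424900, 178.582219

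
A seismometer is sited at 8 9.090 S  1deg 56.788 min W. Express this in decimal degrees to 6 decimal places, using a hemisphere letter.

8.151500° S, 1.946467° W

φ: 8 + 9.09/60 = 8.1515000
Lon: 1 + 56.788/60 = 1.9464667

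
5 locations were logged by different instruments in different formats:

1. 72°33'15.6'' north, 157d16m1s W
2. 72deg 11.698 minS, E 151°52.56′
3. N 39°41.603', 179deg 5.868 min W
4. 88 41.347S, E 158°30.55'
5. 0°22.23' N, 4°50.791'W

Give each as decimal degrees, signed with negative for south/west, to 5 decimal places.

Point 1:
  Latitude: 33′ + 15.6″ = 33.26000′; 72 + 33.26000/60 = 72.554333
  N → positive
  Lon: 157 + 16/60 + 1/3600 = 157.266944
  W → negative
Point 2:
  φ: 11.698′ = 0.194967°; total 72.194967
  S ⇒ negate
  Lon: 151 + 52.56/60 = 151.876000
  E → positive
Point 3:
  φ: 41.603′ = 0.693383°; total 39.693383
  N → positive
  Lon: 5.868′ = 0.097800°; total 179.097800
  hemisphere W, so the sign is −
Point 4:
  φ: 88 + 41.347/60 = 88.689117
  hemisphere S, so the sign is −
  Longitude: 30.55′ = 0.509167°; total 158.509167
  E → positive
Point 5:
  φ: 0 + 22.23/60 = 0.370500
  N → positive
  Longitude: 50.791′ = 0.846517°; total 4.846517
  W → negative

1. 72.55433, -157.26694
2. -72.19497, 151.87600
3. 39.69338, -179.09780
4. -88.68912, 158.50917
5. 0.37050, -4.84652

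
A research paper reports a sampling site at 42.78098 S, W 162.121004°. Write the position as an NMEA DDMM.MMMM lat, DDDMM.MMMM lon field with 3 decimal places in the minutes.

Latitude: minutes = (42.780980 − 42) × 60 = 46.85880
Lon: 162° + 0.121004 × 60 = 162° 7.26024′

4246.859,S / 16207.260,W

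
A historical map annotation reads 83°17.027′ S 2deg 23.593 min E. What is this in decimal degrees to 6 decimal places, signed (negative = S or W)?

-83.283783, 2.393217

Lat: 83 + 17.027/60 = 83.2837833
S ⇒ negate
Lon: 2 + 23.593/60 = 2.3932167
E ⇒ keep positive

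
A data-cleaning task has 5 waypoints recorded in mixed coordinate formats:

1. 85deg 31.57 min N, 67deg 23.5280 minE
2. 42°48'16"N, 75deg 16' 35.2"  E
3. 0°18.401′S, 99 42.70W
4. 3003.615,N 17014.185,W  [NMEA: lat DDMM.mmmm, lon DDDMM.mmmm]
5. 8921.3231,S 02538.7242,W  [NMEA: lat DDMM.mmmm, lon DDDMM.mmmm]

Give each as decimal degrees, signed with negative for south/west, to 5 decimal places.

1. 85.52617, 67.39213
2. 42.80444, 75.27644
3. -0.30668, -99.71167
4. 30.06025, -170.23642
5. -89.35539, -25.64540

Point 1:
  Lat: 31.57′ = 0.526167°; total 85.526167
  N ⇒ keep positive
  λ: 67 + 23.528/60 = 67.392133
  E → positive
Point 2:
  φ: 42° + 48/60 + 16/3600 = 42 + 0.800000 + 0.004444 = 42.804444
  N ⇒ keep positive
  Longitude: 75 + 16/60 + 35.2/3600 = 75.276444
  E ⇒ keep positive
Point 3:
  Lat: 0 + 18.401/60 = 0.306683
  S → negative
  Lon: 42.7′ = 0.711667°; total 99.711667
  hemisphere W, so the sign is −
Point 4:
  φ: split at 2 digits → 30° and 3.615′; 30 + 3.615/60 = 30.060250
  N → positive
  λ: degrees = first 3 digits = 170, minutes = 14.185; 170 + 14.185/60 = 170.236417
  W → negative
Point 5:
  φ: split at 2 digits → 89° and 21.3231′; 89 + 21.3231/60 = 89.355385
  S ⇒ negate
  Longitude: degrees = first 3 digits = 25, minutes = 38.7242; 25 + 38.7242/60 = 25.645403
  W ⇒ negate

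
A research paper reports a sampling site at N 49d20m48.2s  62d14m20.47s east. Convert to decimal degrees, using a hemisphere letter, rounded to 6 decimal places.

Latitude: 20′ + 48.2″ = 20.80333′; 49 + 20.80333/60 = 49.3467222
λ: 62° + 14/60 + 20.47/3600 = 62 + 0.233333 + 0.005686 = 62.2390194

49.346722° N, 62.239019° E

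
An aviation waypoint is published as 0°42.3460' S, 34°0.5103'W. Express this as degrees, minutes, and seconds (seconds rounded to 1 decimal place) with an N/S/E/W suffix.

0°42′20.8″ S, 34°00′30.6″ W

φ: 42.34600′ → 42′ and 0.34600 × 60 = 20.760″
λ: fractional minutes 0.51030 × 60 = 30.618″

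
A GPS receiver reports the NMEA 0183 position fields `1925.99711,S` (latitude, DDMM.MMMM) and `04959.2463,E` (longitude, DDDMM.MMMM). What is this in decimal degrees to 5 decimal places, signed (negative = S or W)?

Lat: degrees = first 2 digits = 19, minutes = 25.99711; 19 + 25.99711/60 = 19.433285
S → negative
λ: split at 3 digits → 049° and 59.2463′; 49 + 59.2463/60 = 49.987438
E → positive

-19.43329, 49.98744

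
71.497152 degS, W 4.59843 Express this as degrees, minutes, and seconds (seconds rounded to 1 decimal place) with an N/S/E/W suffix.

φ: 0.497152° → 29.82912′; 0.82912 × 60 = 49.747″
Longitude: 0.598430° → 35.90580′; 0.90580 × 60 = 54.348″

71°29′49.7″ S, 4°35′54.3″ W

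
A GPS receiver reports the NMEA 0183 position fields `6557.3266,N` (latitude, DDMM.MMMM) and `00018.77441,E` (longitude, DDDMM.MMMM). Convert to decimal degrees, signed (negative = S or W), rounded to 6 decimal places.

65.955443, 0.312907

φ: degrees = first 2 digits = 65, minutes = 57.3266; 65 + 57.3266/60 = 65.9554433
N → positive
λ: degrees = first 3 digits = 0, minutes = 18.77441; 0 + 18.77441/60 = 0.3129068
E ⇒ keep positive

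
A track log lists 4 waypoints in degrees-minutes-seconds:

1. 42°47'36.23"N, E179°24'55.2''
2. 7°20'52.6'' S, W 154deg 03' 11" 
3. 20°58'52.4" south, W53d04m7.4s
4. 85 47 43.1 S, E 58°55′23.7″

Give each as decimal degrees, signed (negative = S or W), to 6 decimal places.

1. 42.793397, 179.415333
2. -7.347944, -154.053056
3. -20.981222, -53.068722
4. -85.795306, 58.923250

Point 1:
  Lat: 42° + 47/60 + 36.23/3600 = 42 + 0.783333 + 0.010064 = 42.7933972
  N → positive
  Longitude: 179° + 24/60 + 55.2/3600 = 179 + 0.400000 + 0.015333 = 179.4153333
  E ⇒ keep positive
Point 2:
  Latitude: 7° + 20/60 + 52.6/3600 = 7 + 0.333333 + 0.014611 = 7.3479444
  hemisphere S, so the sign is −
  λ: 154° + 3/60 + 11/3600 = 154 + 0.050000 + 0.003056 = 154.0530556
  W → negative
Point 3:
  Lat: 58′ + 52.4″ = 58.87333′; 20 + 58.87333/60 = 20.9812222
  hemisphere S, so the sign is −
  λ: 53 + 4/60 + 7.4/3600 = 53.0687222
  W ⇒ negate
Point 4:
  φ: 85° + 47/60 + 43.1/3600 = 85 + 0.783333 + 0.011972 = 85.7953056
  S → negative
  λ: 58 + 55/60 + 23.7/3600 = 58.9232500
  E ⇒ keep positive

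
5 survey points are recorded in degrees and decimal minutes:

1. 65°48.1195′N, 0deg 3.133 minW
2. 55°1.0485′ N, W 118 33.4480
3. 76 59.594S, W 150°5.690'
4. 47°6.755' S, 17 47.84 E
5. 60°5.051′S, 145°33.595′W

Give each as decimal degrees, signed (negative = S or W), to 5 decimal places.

1. 65.80199, -0.05222
2. 55.01748, -118.55747
3. -76.99323, -150.09483
4. -47.11258, 17.79733
5. -60.08418, -145.55992

Point 1:
  φ: 48.1195′ = 0.801992°; total 65.801992
  N ⇒ keep positive
  λ: 3.133′ = 0.052217°; total 0.052217
  W ⇒ negate
Point 2:
  φ: 55 + 1.0485/60 = 55.017475
  N → positive
  Lon: 33.448′ = 0.557467°; total 118.557467
  hemisphere W, so the sign is −
Point 3:
  φ: 59.594′ = 0.993233°; total 76.993233
  S ⇒ negate
  Longitude: 5.69′ = 0.094833°; total 150.094833
  hemisphere W, so the sign is −
Point 4:
  Lat: 6.755′ = 0.112583°; total 47.112583
  S → negative
  λ: 17 + 47.84/60 = 17.797333
  E → positive
Point 5:
  Lat: 5.051′ = 0.084183°; total 60.084183
  hemisphere S, so the sign is −
  Lon: 33.595′ = 0.559917°; total 145.559917
  W ⇒ negate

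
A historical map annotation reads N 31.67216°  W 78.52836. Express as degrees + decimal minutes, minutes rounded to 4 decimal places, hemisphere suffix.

31° 40.3296′ N, 78° 31.7016′ W

Latitude: fractional part 0.672160 → 40.329600 minutes
Longitude: minutes = (78.528360 − 78) × 60 = 31.701600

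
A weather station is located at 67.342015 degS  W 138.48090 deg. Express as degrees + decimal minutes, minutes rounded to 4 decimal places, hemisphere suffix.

Latitude: minutes = (67.342015 − 67) × 60 = 20.520900
λ: minutes = (138.480900 − 138) × 60 = 28.854000

67° 20.5209′ S, 138° 28.8540′ W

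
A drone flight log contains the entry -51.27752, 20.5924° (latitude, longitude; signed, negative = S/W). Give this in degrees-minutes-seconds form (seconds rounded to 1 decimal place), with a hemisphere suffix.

51°16′39.1″ S, 20°35′32.6″ E

Latitude is negative → S; |value| = 51.277520
Lat: whole degrees 51; 16.65120′ → 16′ and 39.072″
Longitude: whole degrees 20; 35.54400′ → 35′ and 32.640″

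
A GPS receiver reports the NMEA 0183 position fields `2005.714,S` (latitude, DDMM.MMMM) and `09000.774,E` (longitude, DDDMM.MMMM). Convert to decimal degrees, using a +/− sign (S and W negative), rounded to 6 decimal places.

-20.095233, 90.012900

Latitude: degrees = first 2 digits = 20, minutes = 5.714; 20 + 5.714/60 = 20.0952333
S ⇒ negate
Longitude: degrees = first 3 digits = 90, minutes = 0.774; 90 + 0.774/60 = 90.0129000
E ⇒ keep positive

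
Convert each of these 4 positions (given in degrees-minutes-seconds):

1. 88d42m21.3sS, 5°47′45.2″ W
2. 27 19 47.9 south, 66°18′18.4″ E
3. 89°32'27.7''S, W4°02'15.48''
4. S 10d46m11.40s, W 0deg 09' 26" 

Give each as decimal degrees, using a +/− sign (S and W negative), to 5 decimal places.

Point 1:
  Latitude: 88 + 42/60 + 21.3/3600 = 88.705917
  S → negative
  Lon: 5 + 47/60 + 45.2/3600 = 5.795889
  W ⇒ negate
Point 2:
  Latitude: 19′ + 47.9″ = 19.79833′; 27 + 19.79833/60 = 27.329972
  S → negative
  Lon: 66° + 18/60 + 18.4/3600 = 66 + 0.300000 + 0.005111 = 66.305111
  E → positive
Point 3:
  Latitude: 89 + 32/60 + 27.7/3600 = 89.541028
  S ⇒ negate
  Longitude: 2′ + 15.48″ = 2.25800′; 4 + 2.25800/60 = 4.037633
  W ⇒ negate
Point 4:
  φ: 10 + 46/60 + 11.4/3600 = 10.769833
  S ⇒ negate
  λ: 9′ + 26″ = 9.43333′; 0 + 9.43333/60 = 0.157222
  W → negative

1. -88.70592, -5.79589
2. -27.32997, 66.30511
3. -89.54103, -4.03763
4. -10.76983, -0.15722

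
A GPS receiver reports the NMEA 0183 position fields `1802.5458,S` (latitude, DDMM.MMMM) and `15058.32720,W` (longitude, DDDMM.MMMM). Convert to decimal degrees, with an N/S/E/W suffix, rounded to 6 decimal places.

Lat: degrees = first 2 digits = 18, minutes = 2.5458; 18 + 2.5458/60 = 18.0424300
Longitude: degrees = first 3 digits = 150, minutes = 58.3272; 150 + 58.3272/60 = 150.9721200

18.042430° S, 150.972120° W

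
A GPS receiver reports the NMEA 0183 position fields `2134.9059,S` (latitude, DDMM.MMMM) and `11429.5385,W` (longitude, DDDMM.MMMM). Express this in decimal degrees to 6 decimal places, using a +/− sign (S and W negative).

-21.581765, -114.492308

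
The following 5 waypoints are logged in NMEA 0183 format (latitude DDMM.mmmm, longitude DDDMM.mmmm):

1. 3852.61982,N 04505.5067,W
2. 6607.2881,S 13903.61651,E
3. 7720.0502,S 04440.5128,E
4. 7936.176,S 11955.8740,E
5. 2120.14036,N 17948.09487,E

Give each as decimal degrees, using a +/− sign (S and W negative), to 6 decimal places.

Point 1:
  φ: degrees = first 2 digits = 38, minutes = 52.61982; 38 + 52.61982/60 = 38.8769970
  N → positive
  λ: split at 3 digits → 045° and 5.5067′; 45 + 5.5067/60 = 45.0917783
  hemisphere W, so the sign is −
Point 2:
  φ: degrees = first 2 digits = 66, minutes = 7.2881; 66 + 7.2881/60 = 66.1214683
  S ⇒ negate
  Longitude: degrees = first 3 digits = 139, minutes = 3.61651; 139 + 3.61651/60 = 139.0602752
  E → positive
Point 3:
  φ: split at 2 digits → 77° and 20.0502′; 77 + 20.0502/60 = 77.3341700
  hemisphere S, so the sign is −
  Lon: split at 3 digits → 044° and 40.5128′; 44 + 40.5128/60 = 44.6752133
  E → positive
Point 4:
  φ: split at 2 digits → 79° and 36.176′; 79 + 36.176/60 = 79.6029333
  S → negative
  λ: split at 3 digits → 119° and 55.874′; 119 + 55.874/60 = 119.9312333
  E → positive
Point 5:
  Latitude: degrees = first 2 digits = 21, minutes = 20.14036; 21 + 20.14036/60 = 21.3356727
  N ⇒ keep positive
  Longitude: split at 3 digits → 179° and 48.09487′; 179 + 48.09487/60 = 179.8015812
  E ⇒ keep positive

1. 38.876997, -45.091778
2. -66.121468, 139.060275
3. -77.334170, 44.675213
4. -79.602933, 119.931233
5. 21.335673, 179.801581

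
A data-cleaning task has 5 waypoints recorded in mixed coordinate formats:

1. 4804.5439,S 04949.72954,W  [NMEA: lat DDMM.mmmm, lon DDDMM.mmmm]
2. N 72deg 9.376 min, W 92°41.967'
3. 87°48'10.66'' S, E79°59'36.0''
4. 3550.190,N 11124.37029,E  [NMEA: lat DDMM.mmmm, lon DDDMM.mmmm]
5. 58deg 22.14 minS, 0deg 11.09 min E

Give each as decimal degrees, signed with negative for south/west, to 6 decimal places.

1. -48.075732, -49.828826
2. 72.156267, -92.699450
3. -87.802961, 79.993333
4. 35.836500, 111.406172
5. -58.369000, 0.184833

Point 1:
  Lat: split at 2 digits → 48° and 4.5439′; 48 + 4.5439/60 = 48.0757317
  S ⇒ negate
  λ: degrees = first 3 digits = 49, minutes = 49.72954; 49 + 49.72954/60 = 49.8288257
  W → negative
Point 2:
  φ: 9.376′ = 0.156267°; total 72.1562667
  N → positive
  Longitude: 92 + 41.967/60 = 92.6994500
  W ⇒ negate
Point 3:
  φ: 87° + 48/60 + 10.66/3600 = 87 + 0.800000 + 0.002961 = 87.8029611
  hemisphere S, so the sign is −
  Lon: 59′ + 36″ = 59.60000′; 79 + 59.60000/60 = 79.9933333
  E → positive
Point 4:
  φ: split at 2 digits → 35° and 50.19′; 35 + 50.19/60 = 35.8365000
  N ⇒ keep positive
  λ: degrees = first 3 digits = 111, minutes = 24.37029; 111 + 24.37029/60 = 111.4061715
  E → positive
Point 5:
  φ: 22.14′ = 0.369000°; total 58.3690000
  S ⇒ negate
  λ: 0 + 11.09/60 = 0.1848333
  E ⇒ keep positive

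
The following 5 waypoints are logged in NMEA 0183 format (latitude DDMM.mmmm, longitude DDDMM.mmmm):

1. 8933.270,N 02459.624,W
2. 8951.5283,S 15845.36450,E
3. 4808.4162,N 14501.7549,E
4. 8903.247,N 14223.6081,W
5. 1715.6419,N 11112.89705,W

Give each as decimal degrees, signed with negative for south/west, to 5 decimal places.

Point 1:
  φ: split at 2 digits → 89° and 33.27′; 89 + 33.27/60 = 89.554500
  N → positive
  λ: degrees = first 3 digits = 24, minutes = 59.624; 24 + 59.624/60 = 24.993733
  W → negative
Point 2:
  φ: degrees = first 2 digits = 89, minutes = 51.5283; 89 + 51.5283/60 = 89.858805
  S → negative
  Lon: degrees = first 3 digits = 158, minutes = 45.3645; 158 + 45.3645/60 = 158.756075
  E ⇒ keep positive
Point 3:
  Lat: split at 2 digits → 48° and 8.4162′; 48 + 8.4162/60 = 48.140270
  N → positive
  Longitude: degrees = first 3 digits = 145, minutes = 1.7549; 145 + 1.7549/60 = 145.029248
  E ⇒ keep positive
Point 4:
  Lat: degrees = first 2 digits = 89, minutes = 3.247; 89 + 3.247/60 = 89.054117
  N → positive
  Lon: split at 3 digits → 142° and 23.6081′; 142 + 23.6081/60 = 142.393468
  W → negative
Point 5:
  Latitude: split at 2 digits → 17° and 15.6419′; 17 + 15.6419/60 = 17.260698
  N → positive
  λ: degrees = first 3 digits = 111, minutes = 12.89705; 111 + 12.89705/60 = 111.214951
  W ⇒ negate

1. 89.55450, -24.99373
2. -89.85881, 158.75608
3. 48.14027, 145.02925
4. 89.05412, -142.39347
5. 17.26070, -111.21495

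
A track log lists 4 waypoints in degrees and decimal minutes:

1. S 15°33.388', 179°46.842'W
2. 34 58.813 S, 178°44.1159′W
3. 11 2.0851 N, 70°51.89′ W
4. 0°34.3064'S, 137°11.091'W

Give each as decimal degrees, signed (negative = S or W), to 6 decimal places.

1. -15.556467, -179.780700
2. -34.980217, -178.735265
3. 11.034752, -70.864833
4. -0.571773, -137.184850

Point 1:
  φ: 33.388′ = 0.556467°; total 15.5564667
  S ⇒ negate
  Lon: 46.842′ = 0.780700°; total 179.7807000
  W ⇒ negate
Point 2:
  φ: 58.813′ = 0.980217°; total 34.9802167
  S → negative
  Lon: 44.1159′ = 0.735265°; total 178.7352650
  hemisphere W, so the sign is −
Point 3:
  Lat: 2.0851′ = 0.034752°; total 11.0347517
  N ⇒ keep positive
  Lon: 51.89′ = 0.864833°; total 70.8648333
  W ⇒ negate
Point 4:
  φ: 0 + 34.3064/60 = 0.5717733
  S ⇒ negate
  λ: 137 + 11.091/60 = 137.1848500
  W → negative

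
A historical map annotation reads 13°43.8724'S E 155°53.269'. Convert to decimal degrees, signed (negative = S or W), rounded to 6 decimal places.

Lat: 43.8724′ = 0.731207°; total 13.7312067
hemisphere S, so the sign is −
Longitude: 53.269′ = 0.887817°; total 155.8878167
E → positive

-13.731207, 155.887817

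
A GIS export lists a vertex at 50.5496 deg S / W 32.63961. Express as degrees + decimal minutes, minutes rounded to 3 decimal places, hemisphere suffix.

Lat: 50° + 0.549600 × 60 = 50° 32.97600′
λ: 32° + 0.639610 × 60 = 32° 38.37660′

50° 32.976′ S, 32° 38.377′ W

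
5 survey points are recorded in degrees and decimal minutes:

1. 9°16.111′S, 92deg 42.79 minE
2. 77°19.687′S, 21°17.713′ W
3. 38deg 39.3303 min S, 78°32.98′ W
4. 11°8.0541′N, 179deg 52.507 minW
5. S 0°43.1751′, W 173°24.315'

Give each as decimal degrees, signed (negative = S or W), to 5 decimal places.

1. -9.26852, 92.71317
2. -77.32812, -21.29522
3. -38.65551, -78.54967
4. 11.13424, -179.87512
5. -0.71959, -173.40525

Point 1:
  φ: 9 + 16.111/60 = 9.268517
  hemisphere S, so the sign is −
  λ: 92 + 42.79/60 = 92.713167
  E ⇒ keep positive
Point 2:
  Latitude: 19.687′ = 0.328117°; total 77.328117
  S ⇒ negate
  Longitude: 17.713′ = 0.295217°; total 21.295217
  hemisphere W, so the sign is −
Point 3:
  φ: 39.3303′ = 0.655505°; total 38.655505
  S ⇒ negate
  λ: 78 + 32.98/60 = 78.549667
  W ⇒ negate
Point 4:
  Lat: 11 + 8.0541/60 = 11.134235
  N → positive
  λ: 179 + 52.507/60 = 179.875117
  W → negative
Point 5:
  Lat: 43.1751′ = 0.719585°; total 0.719585
  hemisphere S, so the sign is −
  Lon: 24.315′ = 0.405250°; total 173.405250
  hemisphere W, so the sign is −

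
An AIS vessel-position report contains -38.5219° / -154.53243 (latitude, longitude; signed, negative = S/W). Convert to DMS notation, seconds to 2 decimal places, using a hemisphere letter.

38°31′18.84″ S, 154°31′56.75″ W

Latitude is negative → S; |value| = 38.521900
Latitude: whole degrees 38; 31.31400′ → 31′ and 18.8400″
Longitude is negative → W; |value| = 154.532430
Lon: 0.532430° → 31.94580′; 0.94580 × 60 = 56.7480″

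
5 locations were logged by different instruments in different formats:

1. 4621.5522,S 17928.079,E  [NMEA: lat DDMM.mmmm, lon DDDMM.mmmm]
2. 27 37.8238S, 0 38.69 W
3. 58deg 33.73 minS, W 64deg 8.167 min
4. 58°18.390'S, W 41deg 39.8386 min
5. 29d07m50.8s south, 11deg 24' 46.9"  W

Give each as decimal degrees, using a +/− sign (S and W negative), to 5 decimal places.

1. -46.35920, 179.46798
2. -27.63040, -0.64483
3. -58.56217, -64.13612
4. -58.30650, -41.66398
5. -29.13078, -11.41303

Point 1:
  Lat: split at 2 digits → 46° and 21.5522′; 46 + 21.5522/60 = 46.359203
  S ⇒ negate
  Lon: degrees = first 3 digits = 179, minutes = 28.079; 179 + 28.079/60 = 179.467983
  E → positive
Point 2:
  Lat: 37.8238′ = 0.630397°; total 27.630397
  S ⇒ negate
  λ: 38.69′ = 0.644833°; total 0.644833
  W ⇒ negate
Point 3:
  φ: 33.73′ = 0.562167°; total 58.562167
  S → negative
  λ: 64 + 8.167/60 = 64.136117
  W ⇒ negate
Point 4:
  Latitude: 58 + 18.39/60 = 58.306500
  S ⇒ negate
  λ: 41 + 39.8386/60 = 41.663977
  hemisphere W, so the sign is −
Point 5:
  Lat: 29° + 7/60 + 50.8/3600 = 29 + 0.116667 + 0.014111 = 29.130778
  S → negative
  Lon: 24′ + 46.9″ = 24.78167′; 11 + 24.78167/60 = 11.413028
  W → negative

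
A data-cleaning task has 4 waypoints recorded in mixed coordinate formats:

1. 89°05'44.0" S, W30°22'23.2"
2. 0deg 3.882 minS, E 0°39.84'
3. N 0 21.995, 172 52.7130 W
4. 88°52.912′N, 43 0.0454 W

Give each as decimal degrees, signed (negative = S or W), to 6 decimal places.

1. -89.095556, -30.373111
2. -0.064700, 0.664000
3. 0.366583, -172.878550
4. 88.881867, -43.000757

Point 1:
  Latitude: 89° + 5/60 + 44/3600 = 89 + 0.083333 + 0.012222 = 89.0955556
  S ⇒ negate
  λ: 22′ + 23.2″ = 22.38667′; 30 + 22.38667/60 = 30.3731111
  hemisphere W, so the sign is −
Point 2:
  Latitude: 3.882′ = 0.064700°; total 0.0647000
  S → negative
  Longitude: 0 + 39.84/60 = 0.6640000
  E ⇒ keep positive
Point 3:
  φ: 21.995′ = 0.366583°; total 0.3665833
  N ⇒ keep positive
  Lon: 172 + 52.713/60 = 172.8785500
  W → negative
Point 4:
  Lat: 88 + 52.912/60 = 88.8818667
  N → positive
  Lon: 43 + 0.0454/60 = 43.0007567
  W → negative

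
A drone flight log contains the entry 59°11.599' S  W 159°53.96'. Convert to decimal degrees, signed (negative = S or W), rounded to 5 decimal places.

-59.19332, -159.89933

Latitude: 59 + 11.599/60 = 59.193317
hemisphere S, so the sign is −
λ: 159 + 53.96/60 = 159.899333
hemisphere W, so the sign is −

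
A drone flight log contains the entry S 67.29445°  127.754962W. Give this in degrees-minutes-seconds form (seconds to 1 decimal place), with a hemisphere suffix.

67°17′40.0″ S, 127°45′17.9″ W

Latitude: whole degrees 67; 17.66700′ → 17′ and 40.020″
Lon: 0.754962° → 45.29772′; 0.29772 × 60 = 17.863″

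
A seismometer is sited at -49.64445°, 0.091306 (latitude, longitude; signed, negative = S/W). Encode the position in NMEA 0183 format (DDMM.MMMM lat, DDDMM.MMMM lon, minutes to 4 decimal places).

4938.6670,S / 00005.4784,E

Latitude is negative → S; |value| = 49.644450
Latitude: fractional part 0.644450 → 38.667000 minutes
Lon: minutes = (0.091306 − 0) × 60 = 5.478360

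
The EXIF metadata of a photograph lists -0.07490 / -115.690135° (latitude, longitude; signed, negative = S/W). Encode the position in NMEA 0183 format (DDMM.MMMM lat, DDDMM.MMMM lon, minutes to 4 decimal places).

0004.4940,S / 11541.4081,W

Latitude is negative → S; |value| = 0.074900
Latitude: 0° + 0.074900 × 60 = 0° 4.494000′
Longitude is negative → W; |value| = 115.690135
Longitude: fractional part 0.690135 → 41.408100 minutes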